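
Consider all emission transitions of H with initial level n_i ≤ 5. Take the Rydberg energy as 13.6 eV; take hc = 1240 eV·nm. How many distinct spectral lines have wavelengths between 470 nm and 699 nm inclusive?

2

Enumerate all n_i → n_f pairs with 1 ≤ n_f < n_i ≤ 5 and compute λ = 1240 / [13.6·1·(1/n_f² − 1/n_i²)].
Lines falling in [470, 699] nm: 4→2 (486.3 nm), 3→2 (656.5 nm).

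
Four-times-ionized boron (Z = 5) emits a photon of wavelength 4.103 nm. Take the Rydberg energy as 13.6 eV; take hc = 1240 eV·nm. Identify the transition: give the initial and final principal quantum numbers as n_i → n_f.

n_i = 3, n_f = 1

The photon energy is ΔE = hc/λ = 1240 / 4.103 = 302.2 eV.
With Z = 5, ΔE = 340.0 × (1/n_f² − 1/n_i²), so 1/n_f² − 1/n_i² = 0.8889.
Trying n_f = 1 gives 1/n_i² = 0.1111, i.e. n_i ≈ 3; this pair matches.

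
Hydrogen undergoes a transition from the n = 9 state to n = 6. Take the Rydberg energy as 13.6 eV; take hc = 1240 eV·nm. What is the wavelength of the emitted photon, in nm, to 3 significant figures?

5910 nm

ΔE = 13.60 × (1/6² − 1/9²) = 13.60 × 0.01543 = 0.2099 eV.
λ = hc/ΔE = 1240 / 0.2099 = 5910 nm.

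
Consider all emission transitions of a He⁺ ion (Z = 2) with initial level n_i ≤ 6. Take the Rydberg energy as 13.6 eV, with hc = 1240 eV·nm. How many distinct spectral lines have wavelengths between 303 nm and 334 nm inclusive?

Enumerate all n_i → n_f pairs with 1 ≤ n_f < n_i ≤ 6 and compute λ = 1240 / [13.6·4·(1/n_f² − 1/n_i²)].
Lines falling in [303, 334] nm: 5→3 (320.5 nm).

1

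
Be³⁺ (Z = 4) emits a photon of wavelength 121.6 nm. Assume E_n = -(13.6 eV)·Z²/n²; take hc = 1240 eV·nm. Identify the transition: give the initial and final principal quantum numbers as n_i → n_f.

n_i = 8, n_f = 4

The photon energy is ΔE = hc/λ = 1240 / 121.6 = 10.20 eV.
With Z = 4, ΔE = 217.6 × (1/n_f² − 1/n_i²), so 1/n_f² − 1/n_i² = 0.04686.
Trying n_f = 4 gives 1/n_i² = 0.01564, i.e. n_i ≈ 8; this pair matches.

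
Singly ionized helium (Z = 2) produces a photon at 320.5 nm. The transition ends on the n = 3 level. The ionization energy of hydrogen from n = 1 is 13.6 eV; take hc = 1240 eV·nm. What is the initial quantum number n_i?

n_i = 5

The photon energy is ΔE = hc/λ = 1240 / 320.5 = 3.869 eV.
With Z = 2, ΔE = 54.40 × (1/n_f² − 1/n_i²), so 1/n_f² − 1/n_i² = 0.07112.
With n_f = 3: 1/n_i² = 1/9 − 0.07112 = 0.03999, so n_i ≈ 5.00.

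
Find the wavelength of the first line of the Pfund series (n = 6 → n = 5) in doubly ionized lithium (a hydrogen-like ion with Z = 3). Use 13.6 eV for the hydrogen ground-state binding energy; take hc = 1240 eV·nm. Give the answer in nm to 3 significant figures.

The Pfund series terminates on n_f = 5; the first line has n_i = 5+1 = 6.
ΔE = 122.4 × (1/5² − 1/6²) = 1.496 eV.
λ = 1240 / 1.496 = 829 nm.

829 nm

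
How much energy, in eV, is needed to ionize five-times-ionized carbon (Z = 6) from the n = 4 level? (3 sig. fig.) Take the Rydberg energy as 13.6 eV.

30.6 eV

E_n = −13.6 Z²/n² = −489.6/n² eV for Z = 6.
E_4 = −489.6/16 = −30.6 eV, so ionization (to E = 0) requires 30.6 eV.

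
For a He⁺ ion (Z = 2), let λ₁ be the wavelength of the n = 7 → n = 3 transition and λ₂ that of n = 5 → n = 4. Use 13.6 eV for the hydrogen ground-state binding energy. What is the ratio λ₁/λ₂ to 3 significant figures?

0.248

λ ∝ 1/ΔE ∝ 1/(1/n_f² − 1/n_i²), and the Z² and hc factors cancel in the ratio.
λ₁/λ₂ = (1/4² − 1/5²)/(1/3² − 1/7²) = 0.02250/0.09070 = 0.248.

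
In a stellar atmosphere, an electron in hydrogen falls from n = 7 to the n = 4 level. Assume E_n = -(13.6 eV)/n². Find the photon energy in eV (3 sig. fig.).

0.572 eV

E_7 = −13.60/49 = −0.2776 eV and E_4 = −13.60/16 = −0.8500 eV.
The photon energy is |E_7 − E_4| = 0.572 eV.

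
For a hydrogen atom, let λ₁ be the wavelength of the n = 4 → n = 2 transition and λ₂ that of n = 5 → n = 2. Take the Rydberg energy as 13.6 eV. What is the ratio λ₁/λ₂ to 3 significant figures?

λ ∝ 1/ΔE ∝ 1/(1/n_f² − 1/n_i²), and the Z² and hc factors cancel in the ratio.
λ₁/λ₂ = (1/2² − 1/5²)/(1/2² − 1/4²) = 0.2100/0.1875 = 1.12.

1.12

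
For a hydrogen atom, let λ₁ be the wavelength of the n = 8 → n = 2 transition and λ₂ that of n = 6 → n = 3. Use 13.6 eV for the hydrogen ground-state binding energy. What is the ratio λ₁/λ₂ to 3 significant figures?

λ ∝ 1/ΔE ∝ 1/(1/n_f² − 1/n_i²), and the Z² and hc factors cancel in the ratio.
λ₁/λ₂ = (1/3² − 1/6²)/(1/2² − 1/8²) = 0.08333/0.2344 = 0.356.

0.356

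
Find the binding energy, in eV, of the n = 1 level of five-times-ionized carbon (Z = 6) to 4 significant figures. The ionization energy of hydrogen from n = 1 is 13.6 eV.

489.6 eV

E_n = −13.6 Z²/n² = −489.6/n² eV for Z = 6.
E_1 = −489.6/1 = −489.6 eV, so ionization (to E = 0) requires 489.6 eV.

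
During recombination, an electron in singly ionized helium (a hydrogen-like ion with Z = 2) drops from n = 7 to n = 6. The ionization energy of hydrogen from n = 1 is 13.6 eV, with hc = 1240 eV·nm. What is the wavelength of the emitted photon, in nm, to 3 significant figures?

3090 nm

For Z = 2 the level energies scale as Z², so the effective Rydberg energy is 13.6 × 4 = 54.40 eV.
ΔE = 54.40 × (1/6² − 1/7²) = 54.40 × 0.007370 = 0.4009 eV.
λ = hc/ΔE = 1240 / 0.4009 = 3090 nm.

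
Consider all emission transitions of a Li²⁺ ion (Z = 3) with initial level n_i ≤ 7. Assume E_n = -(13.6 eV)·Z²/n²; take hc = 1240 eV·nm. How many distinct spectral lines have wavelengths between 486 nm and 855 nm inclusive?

Enumerate all n_i → n_f pairs with 1 ≤ n_f < n_i ≤ 7 and compute λ = 1240 / [13.6·9·(1/n_f² − 1/n_i²)].
Lines falling in [486, 855] nm: 7→5 (517.1 nm), 6→5 (828.9 nm).

2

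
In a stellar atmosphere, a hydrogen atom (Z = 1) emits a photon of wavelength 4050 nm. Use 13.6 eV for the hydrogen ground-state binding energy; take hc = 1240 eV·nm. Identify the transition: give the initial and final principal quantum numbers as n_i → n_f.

The photon energy is ΔE = hc/λ = 1240 / 4050 = 0.3062 eV.
With Z = 1, ΔE = 13.60 × (1/n_f² − 1/n_i²), so 1/n_f² − 1/n_i² = 0.02251.
Trying n_f = 4 gives 1/n_i² = 0.03999, i.e. n_i ≈ 5; this pair matches.

n_i = 5, n_f = 4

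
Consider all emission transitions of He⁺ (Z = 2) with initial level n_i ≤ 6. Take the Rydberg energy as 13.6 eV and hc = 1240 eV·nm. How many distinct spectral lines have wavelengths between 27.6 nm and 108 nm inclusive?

Enumerate all n_i → n_f pairs with 1 ≤ n_f < n_i ≤ 6 and compute λ = 1240 / [13.6·4·(1/n_f² − 1/n_i²)].
Lines falling in [27.6, 108] nm: 2→1 (30.39 nm), 6→2 (102.6 nm).

2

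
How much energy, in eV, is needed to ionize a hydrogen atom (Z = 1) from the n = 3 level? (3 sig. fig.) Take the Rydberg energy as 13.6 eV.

E_3 = −13.60/9 = −1.51 eV, so ionization (to E = 0) requires 1.51 eV.

1.51 eV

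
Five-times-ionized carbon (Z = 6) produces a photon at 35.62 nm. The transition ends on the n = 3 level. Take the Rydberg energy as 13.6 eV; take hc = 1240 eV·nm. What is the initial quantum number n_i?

n_i = 5

The photon energy is ΔE = hc/λ = 1240 / 35.62 = 34.81 eV.
With Z = 6, ΔE = 489.6 × (1/n_f² − 1/n_i²), so 1/n_f² − 1/n_i² = 0.07110.
With n_f = 3: 1/n_i² = 1/9 − 0.07110 = 0.04001, so n_i ≈ 5.00.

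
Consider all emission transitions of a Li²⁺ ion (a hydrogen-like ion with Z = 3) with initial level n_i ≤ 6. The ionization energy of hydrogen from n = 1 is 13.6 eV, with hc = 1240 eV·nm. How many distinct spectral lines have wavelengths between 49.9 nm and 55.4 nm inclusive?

1

Enumerate all n_i → n_f pairs with 1 ≤ n_f < n_i ≤ 6 and compute λ = 1240 / [13.6·9·(1/n_f² − 1/n_i²)].
Lines falling in [49.9, 55.4] nm: 4→2 (54.03 nm).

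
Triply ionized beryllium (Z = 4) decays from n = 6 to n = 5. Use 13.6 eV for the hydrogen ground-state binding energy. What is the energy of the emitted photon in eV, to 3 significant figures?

2.66 eV

The Bohr energies scale as Z², so for Z = 4: E_n = −217.6/n² eV.
E_6 = −217.6/36 = −6.044 eV and E_5 = −217.6/25 = −8.704 eV.
The photon energy is |E_6 − E_5| = 2.66 eV.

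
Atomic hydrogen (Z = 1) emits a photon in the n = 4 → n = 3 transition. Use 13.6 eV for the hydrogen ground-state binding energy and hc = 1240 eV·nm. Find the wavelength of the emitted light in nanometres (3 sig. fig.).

1880 nm

ΔE = 13.60 × (1/3² − 1/4²) = 13.60 × 0.04861 = 0.6611 eV.
λ = hc/ΔE = 1240 / 0.6611 = 1880 nm.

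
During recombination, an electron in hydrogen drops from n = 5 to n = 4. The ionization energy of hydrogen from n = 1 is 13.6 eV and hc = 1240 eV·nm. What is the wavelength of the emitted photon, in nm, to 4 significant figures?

4052 nm

ΔE = 13.60 × (1/4² − 1/5²) = 13.60 × 0.02250 = 0.3060 eV.
λ = hc/ΔE = 1240 / 0.3060 = 4052 nm.
This line belongs to the Brackett series.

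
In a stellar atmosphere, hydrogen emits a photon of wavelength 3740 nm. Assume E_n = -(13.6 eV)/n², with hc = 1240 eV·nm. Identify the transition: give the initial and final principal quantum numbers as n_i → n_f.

n_i = 8, n_f = 5

The photon energy is ΔE = hc/λ = 1240 / 3740 = 0.3316 eV.
With Z = 1, ΔE = 13.60 × (1/n_f² − 1/n_i²), so 1/n_f² − 1/n_i² = 0.02438.
Trying n_f = 5 gives 1/n_i² = 0.01562, i.e. n_i ≈ 8; this pair matches.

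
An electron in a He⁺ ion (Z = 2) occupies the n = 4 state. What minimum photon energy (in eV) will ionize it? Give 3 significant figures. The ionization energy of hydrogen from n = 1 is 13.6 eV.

E_n = −13.6 Z²/n² = −54.40/n² eV for Z = 2.
E_4 = −54.40/16 = −3.40 eV, so ionization (to E = 0) requires 3.40 eV.

3.40 eV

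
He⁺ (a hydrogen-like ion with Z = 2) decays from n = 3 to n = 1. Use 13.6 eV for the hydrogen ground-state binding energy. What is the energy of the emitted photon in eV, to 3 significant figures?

48.4 eV

The Bohr energies scale as Z², so for Z = 2: E_n = −54.40/n² eV.
E_3 = −54.40/9 = −6.044 eV and E_1 = −54.40/1 = −54.40 eV.
The photon energy is |E_3 − E_1| = 48.4 eV.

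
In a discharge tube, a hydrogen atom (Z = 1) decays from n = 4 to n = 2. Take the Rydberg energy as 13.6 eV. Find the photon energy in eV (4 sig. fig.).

E_4 = −13.60/16 = −0.8500 eV and E_2 = −13.60/4 = −3.400 eV.
The photon energy is |E_4 − E_2| = 2.550 eV.

2.550 eV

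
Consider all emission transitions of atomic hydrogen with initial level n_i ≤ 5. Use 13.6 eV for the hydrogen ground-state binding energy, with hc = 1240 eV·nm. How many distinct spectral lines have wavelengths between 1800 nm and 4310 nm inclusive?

Enumerate all n_i → n_f pairs with 1 ≤ n_f < n_i ≤ 5 and compute λ = 1240 / [13.6·1·(1/n_f² − 1/n_i²)].
Lines falling in [1800, 4310] nm: 4→3 (1876 nm), 5→4 (4052 nm).

2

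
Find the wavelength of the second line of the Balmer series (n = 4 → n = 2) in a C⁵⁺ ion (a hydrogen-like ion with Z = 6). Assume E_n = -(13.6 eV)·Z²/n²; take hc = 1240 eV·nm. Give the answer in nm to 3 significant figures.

The Balmer series terminates on n_f = 2; the second line has n_i = 2+2 = 4.
ΔE = 489.6 × (1/2² − 1/4²) = 91.80 eV.
λ = 1240 / 91.80 = 13.5 nm.

13.5 nm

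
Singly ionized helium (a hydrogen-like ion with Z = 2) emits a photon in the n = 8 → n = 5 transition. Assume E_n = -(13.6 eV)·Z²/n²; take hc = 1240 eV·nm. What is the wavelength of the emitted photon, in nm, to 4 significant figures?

935.1 nm

For Z = 2 the level energies scale as Z², so the effective Rydberg energy is 13.6 × 4 = 54.40 eV.
ΔE = 54.40 × (1/5² − 1/8²) = 54.40 × 0.02438 = 1.326 eV.
λ = hc/ΔE = 1240 / 1.326 = 935.1 nm.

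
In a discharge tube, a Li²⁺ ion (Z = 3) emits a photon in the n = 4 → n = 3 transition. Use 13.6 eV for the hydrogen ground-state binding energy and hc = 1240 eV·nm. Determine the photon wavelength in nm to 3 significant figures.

For Z = 3 the level energies scale as Z², so the effective Rydberg energy is 13.6 × 9 = 122.4 eV.
ΔE = 122.4 × (1/3² − 1/4²) = 122.4 × 0.04861 = 5.950 eV.
λ = hc/ΔE = 1240 / 5.950 = 208 nm.

208 nm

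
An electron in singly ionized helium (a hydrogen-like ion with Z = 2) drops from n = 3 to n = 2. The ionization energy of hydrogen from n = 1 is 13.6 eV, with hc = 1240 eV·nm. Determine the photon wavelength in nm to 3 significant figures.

For Z = 2 the level energies scale as Z², so the effective Rydberg energy is 13.6 × 4 = 54.40 eV.
ΔE = 54.40 × (1/2² − 1/3²) = 54.40 × 0.1389 = 7.556 eV.
λ = hc/ΔE = 1240 / 7.556 = 164 nm.

164 nm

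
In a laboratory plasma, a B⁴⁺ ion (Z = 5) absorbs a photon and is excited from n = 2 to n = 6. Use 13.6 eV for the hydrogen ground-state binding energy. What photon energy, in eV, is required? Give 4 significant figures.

The Bohr energies scale as Z², so for Z = 5: E_n = −340.0/n² eV.
E_6 = −340.0/36 = −9.444 eV and E_2 = −340.0/4 = −85.00 eV.
The photon energy is |E_6 − E_2| = 75.56 eV.

75.56 eV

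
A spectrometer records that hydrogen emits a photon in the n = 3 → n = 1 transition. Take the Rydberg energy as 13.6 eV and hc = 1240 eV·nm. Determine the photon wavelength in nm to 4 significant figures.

102.6 nm

ΔE = 13.60 × (1/1² − 1/3²) = 13.60 × 0.8889 = 12.09 eV.
λ = hc/ΔE = 1240 / 12.09 = 102.6 nm.
This line belongs to the Lyman series.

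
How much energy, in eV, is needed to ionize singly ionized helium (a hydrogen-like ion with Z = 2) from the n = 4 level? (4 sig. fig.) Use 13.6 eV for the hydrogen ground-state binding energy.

E_n = −13.6 Z²/n² = −54.40/n² eV for Z = 2.
E_4 = −54.40/16 = −3.400 eV, so ionization (to E = 0) requires 3.400 eV.

3.400 eV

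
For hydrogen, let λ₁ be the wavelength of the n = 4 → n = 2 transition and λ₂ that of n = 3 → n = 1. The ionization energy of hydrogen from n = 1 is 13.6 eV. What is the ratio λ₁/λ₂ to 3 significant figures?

λ ∝ 1/ΔE ∝ 1/(1/n_f² − 1/n_i²), and the Z² and hc factors cancel in the ratio.
λ₁/λ₂ = (1/1² − 1/3²)/(1/2² − 1/4²) = 0.8889/0.1875 = 4.74.

4.74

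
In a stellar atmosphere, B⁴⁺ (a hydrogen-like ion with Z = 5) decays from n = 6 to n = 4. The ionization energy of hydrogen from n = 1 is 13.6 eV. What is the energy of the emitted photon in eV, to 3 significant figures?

The Bohr energies scale as Z², so for Z = 5: E_n = −340.0/n² eV.
E_6 = −340.0/36 = −9.444 eV and E_4 = −340.0/16 = −21.25 eV.
The photon energy is |E_6 − E_4| = 11.8 eV.

11.8 eV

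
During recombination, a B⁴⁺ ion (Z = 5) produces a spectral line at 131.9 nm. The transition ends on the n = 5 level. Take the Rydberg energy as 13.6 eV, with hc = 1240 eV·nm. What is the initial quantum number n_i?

The photon energy is ΔE = hc/λ = 1240 / 131.9 = 9.401 eV.
With Z = 5, ΔE = 340.0 × (1/n_f² − 1/n_i²), so 1/n_f² − 1/n_i² = 0.02765.
With n_f = 5: 1/n_i² = 1/25 − 0.02765 = 0.01235, so n_i ≈ 9.00.

n_i = 9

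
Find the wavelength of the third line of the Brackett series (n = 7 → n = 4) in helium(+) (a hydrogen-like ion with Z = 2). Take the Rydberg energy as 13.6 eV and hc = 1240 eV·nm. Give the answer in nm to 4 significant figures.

The Brackett series terminates on n_f = 4; the third line has n_i = 4+3 = 7.
ΔE = 54.40 × (1/4² − 1/7²) = 2.290 eV.
λ = 1240 / 2.290 = 541.5 nm.

541.5 nm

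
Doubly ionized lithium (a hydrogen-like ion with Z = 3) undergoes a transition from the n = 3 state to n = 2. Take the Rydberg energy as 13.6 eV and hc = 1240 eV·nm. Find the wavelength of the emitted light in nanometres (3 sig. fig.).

For Z = 3 the level energies scale as Z², so the effective Rydberg energy is 13.6 × 9 = 122.4 eV.
ΔE = 122.4 × (1/2² − 1/3²) = 122.4 × 0.1389 = 17.00 eV.
λ = hc/ΔE = 1240 / 17.00 = 72.9 nm.

72.9 nm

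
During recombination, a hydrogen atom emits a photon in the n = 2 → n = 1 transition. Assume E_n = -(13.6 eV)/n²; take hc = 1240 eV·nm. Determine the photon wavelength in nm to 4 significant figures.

ΔE = 13.60 × (1/1² − 1/2²) = 13.60 × 0.7500 = 10.20 eV.
λ = hc/ΔE = 1240 / 10.20 = 121.6 nm.

121.6 nm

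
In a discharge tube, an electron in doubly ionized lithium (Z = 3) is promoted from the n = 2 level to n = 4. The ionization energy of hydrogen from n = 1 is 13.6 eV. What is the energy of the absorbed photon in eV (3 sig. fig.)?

The Bohr energies scale as Z², so for Z = 3: E_n = −122.4/n² eV.
E_4 = −122.4/16 = −7.650 eV and E_2 = −122.4/4 = −30.60 eV.
The photon energy is |E_4 − E_2| = 23.0 eV.

23.0 eV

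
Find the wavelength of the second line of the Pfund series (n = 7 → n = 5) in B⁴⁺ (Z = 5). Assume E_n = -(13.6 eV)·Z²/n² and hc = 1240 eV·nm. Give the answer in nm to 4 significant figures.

186.2 nm

The Pfund series terminates on n_f = 5; the second line has n_i = 5+2 = 7.
ΔE = 340.0 × (1/5² − 1/7²) = 6.661 eV.
λ = 1240 / 6.661 = 186.2 nm.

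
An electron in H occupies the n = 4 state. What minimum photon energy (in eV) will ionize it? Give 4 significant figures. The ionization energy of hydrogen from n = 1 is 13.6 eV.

E_4 = −13.60/16 = −0.8500 eV, so ionization (to E = 0) requires 0.8500 eV.

0.8500 eV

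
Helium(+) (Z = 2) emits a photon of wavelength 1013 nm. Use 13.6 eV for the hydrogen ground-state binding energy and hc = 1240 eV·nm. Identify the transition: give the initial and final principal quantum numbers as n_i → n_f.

n_i = 5, n_f = 4

The photon energy is ΔE = hc/λ = 1240 / 1013 = 1.224 eV.
With Z = 2, ΔE = 54.40 × (1/n_f² − 1/n_i²), so 1/n_f² − 1/n_i² = 0.02250.
Trying n_f = 4 gives 1/n_i² = 0.04000, i.e. n_i ≈ 5; this pair matches.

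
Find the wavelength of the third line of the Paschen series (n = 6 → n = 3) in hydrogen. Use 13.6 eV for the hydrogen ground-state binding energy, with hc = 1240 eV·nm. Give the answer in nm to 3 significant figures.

The Paschen series terminates on n_f = 3; the third line has n_i = 3+3 = 6.
ΔE = 13.60 × (1/3² − 1/6²) = 1.133 eV.
λ = 1240 / 1.133 = 1090 nm.

1090 nm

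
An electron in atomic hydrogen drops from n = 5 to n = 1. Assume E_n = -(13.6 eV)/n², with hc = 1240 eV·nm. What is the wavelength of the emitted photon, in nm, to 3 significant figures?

95.0 nm

ΔE = 13.60 × (1/1² − 1/5²) = 13.60 × 0.9600 = 13.06 eV.
λ = hc/ΔE = 1240 / 13.06 = 95.0 nm.
This line belongs to the Lyman series.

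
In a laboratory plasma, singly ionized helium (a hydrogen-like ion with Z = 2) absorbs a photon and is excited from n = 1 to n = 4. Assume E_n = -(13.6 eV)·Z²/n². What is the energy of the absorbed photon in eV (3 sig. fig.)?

51.0 eV

The Bohr energies scale as Z², so for Z = 2: E_n = −54.40/n² eV.
E_4 = −54.40/16 = −3.400 eV and E_1 = −54.40/1 = −54.40 eV.
The photon energy is |E_4 − E_1| = 51.0 eV.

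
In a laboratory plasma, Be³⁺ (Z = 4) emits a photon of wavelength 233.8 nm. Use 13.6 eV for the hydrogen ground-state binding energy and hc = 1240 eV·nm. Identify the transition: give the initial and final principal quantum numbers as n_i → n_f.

n_i = 8, n_f = 5

The photon energy is ΔE = hc/λ = 1240 / 233.8 = 5.304 eV.
With Z = 4, ΔE = 217.6 × (1/n_f² − 1/n_i²), so 1/n_f² − 1/n_i² = 0.02437.
Trying n_f = 5 gives 1/n_i² = 0.01563, i.e. n_i ≈ 8; this pair matches.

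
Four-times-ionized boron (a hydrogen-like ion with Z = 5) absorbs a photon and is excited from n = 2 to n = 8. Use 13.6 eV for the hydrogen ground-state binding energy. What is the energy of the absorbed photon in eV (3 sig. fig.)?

The Bohr energies scale as Z², so for Z = 5: E_n = −340.0/n² eV.
E_8 = −340.0/64 = −5.313 eV and E_2 = −340.0/4 = −85.00 eV.
The photon energy is |E_8 − E_2| = 79.7 eV.

79.7 eV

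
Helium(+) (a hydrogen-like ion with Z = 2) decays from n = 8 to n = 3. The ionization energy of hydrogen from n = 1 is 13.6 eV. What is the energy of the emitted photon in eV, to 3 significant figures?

5.19 eV

The Bohr energies scale as Z², so for Z = 2: E_n = −54.40/n² eV.
E_8 = −54.40/64 = −0.8500 eV and E_3 = −54.40/9 = −6.044 eV.
The photon energy is |E_8 − E_3| = 5.19 eV.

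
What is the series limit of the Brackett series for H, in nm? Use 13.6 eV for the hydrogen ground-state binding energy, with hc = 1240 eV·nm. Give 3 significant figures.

1460 nm

The Brackett series has lower level n_f = 4; the series limit corresponds to n_i → ∞.
ΔE_max = 13.6 × 1 / 4² = 0.8500 eV.
λ_min = 1240 / 0.8500 = 1460 nm.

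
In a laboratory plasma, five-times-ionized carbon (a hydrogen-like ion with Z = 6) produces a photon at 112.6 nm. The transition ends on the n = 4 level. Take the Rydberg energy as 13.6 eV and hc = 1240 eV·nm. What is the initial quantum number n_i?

The photon energy is ΔE = hc/λ = 1240 / 112.6 = 11.01 eV.
With Z = 6, ΔE = 489.6 × (1/n_f² − 1/n_i²), so 1/n_f² − 1/n_i² = 0.02249.
With n_f = 4: 1/n_i² = 1/16 − 0.02249 = 0.04001, so n_i ≈ 5.00.

n_i = 5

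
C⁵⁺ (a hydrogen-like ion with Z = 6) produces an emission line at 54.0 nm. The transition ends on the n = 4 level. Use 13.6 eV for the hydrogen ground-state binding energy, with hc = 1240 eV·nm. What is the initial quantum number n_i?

n_i = 8

The photon energy is ΔE = hc/λ = 1240 / 54.0 = 22.96 eV.
With Z = 6, ΔE = 489.6 × (1/n_f² − 1/n_i²), so 1/n_f² − 1/n_i² = 0.04690.
With n_f = 4: 1/n_i² = 1/16 − 0.04690 = 0.01560, so n_i ≈ 8.01.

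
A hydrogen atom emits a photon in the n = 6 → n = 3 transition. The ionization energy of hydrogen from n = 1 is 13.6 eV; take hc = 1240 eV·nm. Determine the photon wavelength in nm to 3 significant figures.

ΔE = 13.60 × (1/3² − 1/6²) = 13.60 × 0.08333 = 1.133 eV.
λ = hc/ΔE = 1240 / 1.133 = 1090 nm.

1090 nm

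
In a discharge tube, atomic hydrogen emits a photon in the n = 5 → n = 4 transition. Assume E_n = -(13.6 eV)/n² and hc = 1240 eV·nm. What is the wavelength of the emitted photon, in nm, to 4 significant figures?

4052 nm

ΔE = 13.60 × (1/4² − 1/5²) = 13.60 × 0.02250 = 0.3060 eV.
λ = hc/ΔE = 1240 / 0.3060 = 4052 nm.
This line belongs to the Brackett series.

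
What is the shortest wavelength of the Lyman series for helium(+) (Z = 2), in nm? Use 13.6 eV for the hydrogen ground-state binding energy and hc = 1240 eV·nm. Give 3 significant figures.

The Lyman series has lower level n_f = 1; the series limit corresponds to n_i → ∞.
ΔE_max = 13.6 × 4 / 1² = 54.40 eV.
λ_min = 1240 / 54.40 = 22.8 nm.

22.8 nm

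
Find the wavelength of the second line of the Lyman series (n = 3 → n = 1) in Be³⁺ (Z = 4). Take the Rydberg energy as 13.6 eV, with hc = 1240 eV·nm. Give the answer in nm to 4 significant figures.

The Lyman series terminates on n_f = 1; the second line has n_i = 1+2 = 3.
ΔE = 217.6 × (1/1² − 1/3²) = 193.4 eV.
λ = 1240 / 193.4 = 6.411 nm.

6.411 nm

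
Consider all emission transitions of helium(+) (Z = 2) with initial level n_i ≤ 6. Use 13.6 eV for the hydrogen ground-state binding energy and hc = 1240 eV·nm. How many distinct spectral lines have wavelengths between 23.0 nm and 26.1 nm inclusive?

4

Enumerate all n_i → n_f pairs with 1 ≤ n_f < n_i ≤ 6 and compute λ = 1240 / [13.6·4·(1/n_f² − 1/n_i²)].
Lines falling in [23.0, 26.1] nm: 6→1 (23.45 nm), 5→1 (23.74 nm), 4→1 (24.31 nm), 3→1 (25.64 nm).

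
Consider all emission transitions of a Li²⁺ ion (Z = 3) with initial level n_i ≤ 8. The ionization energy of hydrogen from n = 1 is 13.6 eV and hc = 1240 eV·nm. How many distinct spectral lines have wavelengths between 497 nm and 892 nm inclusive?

3

Enumerate all n_i → n_f pairs with 1 ≤ n_f < n_i ≤ 8 and compute λ = 1240 / [13.6·9·(1/n_f² − 1/n_i²)].
Lines falling in [497, 892] nm: 7→5 (517.1 nm), 6→5 (828.9 nm), 8→6 (833.6 nm).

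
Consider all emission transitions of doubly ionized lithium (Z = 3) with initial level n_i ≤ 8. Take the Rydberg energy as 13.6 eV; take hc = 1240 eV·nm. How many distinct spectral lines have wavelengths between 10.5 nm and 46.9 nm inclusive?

Enumerate all n_i → n_f pairs with 1 ≤ n_f < n_i ≤ 8 and compute λ = 1240 / [13.6·9·(1/n_f² − 1/n_i²)].
Lines falling in [10.5, 46.9] nm: 5→1 (10.55 nm), 4→1 (10.81 nm), 3→1 (11.40 nm), 2→1 (13.51 nm), 8→2 (43.22 nm), 7→2 (44.12 nm), 6→2 (45.59 nm).

7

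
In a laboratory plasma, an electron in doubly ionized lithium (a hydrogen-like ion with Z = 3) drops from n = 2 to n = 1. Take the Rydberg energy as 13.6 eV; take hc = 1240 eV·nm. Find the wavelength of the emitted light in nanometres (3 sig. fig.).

For Z = 3 the level energies scale as Z², so the effective Rydberg energy is 13.6 × 9 = 122.4 eV.
ΔE = 122.4 × (1/1² − 1/2²) = 122.4 × 0.7500 = 91.80 eV.
λ = hc/ΔE = 1240 / 91.80 = 13.5 nm.

13.5 nm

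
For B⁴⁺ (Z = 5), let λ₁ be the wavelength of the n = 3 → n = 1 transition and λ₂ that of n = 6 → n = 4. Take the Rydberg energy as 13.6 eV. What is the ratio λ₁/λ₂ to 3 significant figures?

0.0391

λ ∝ 1/ΔE ∝ 1/(1/n_f² − 1/n_i²), and the Z² and hc factors cancel in the ratio.
λ₁/λ₂ = (1/4² − 1/6²)/(1/1² − 1/3²) = 0.03472/0.8889 = 0.0391.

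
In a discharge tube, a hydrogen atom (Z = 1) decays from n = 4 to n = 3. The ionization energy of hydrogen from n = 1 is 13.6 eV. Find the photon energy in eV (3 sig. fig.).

0.661 eV

E_4 = −13.60/16 = −0.8500 eV and E_3 = −13.60/9 = −1.511 eV.
The photon energy is |E_4 − E_3| = 0.661 eV.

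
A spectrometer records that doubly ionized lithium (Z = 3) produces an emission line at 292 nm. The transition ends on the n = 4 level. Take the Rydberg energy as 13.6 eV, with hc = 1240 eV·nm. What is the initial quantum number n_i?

n_i = 6

The photon energy is ΔE = hc/λ = 1240 / 292 = 4.247 eV.
With Z = 3, ΔE = 122.4 × (1/n_f² − 1/n_i²), so 1/n_f² − 1/n_i² = 0.03469.
With n_f = 4: 1/n_i² = 1/16 − 0.03469 = 0.02781, so n_i ≈ 6.00.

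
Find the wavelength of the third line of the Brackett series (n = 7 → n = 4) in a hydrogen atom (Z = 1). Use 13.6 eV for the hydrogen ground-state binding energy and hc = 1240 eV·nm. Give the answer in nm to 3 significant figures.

2170 nm

The Brackett series terminates on n_f = 4; the third line has n_i = 4+3 = 7.
ΔE = 13.60 × (1/4² − 1/7²) = 0.5724 eV.
λ = 1240 / 0.5724 = 2170 nm.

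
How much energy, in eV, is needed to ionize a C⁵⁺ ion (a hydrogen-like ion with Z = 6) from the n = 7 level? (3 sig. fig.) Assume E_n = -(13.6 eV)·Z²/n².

E_n = −13.6 Z²/n² = −489.6/n² eV for Z = 6.
E_7 = −489.6/49 = −9.99 eV, so ionization (to E = 0) requires 9.99 eV.

9.99 eV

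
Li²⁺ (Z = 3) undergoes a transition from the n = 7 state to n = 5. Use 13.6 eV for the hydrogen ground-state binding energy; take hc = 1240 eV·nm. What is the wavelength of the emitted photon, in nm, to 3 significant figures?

517 nm

For Z = 3 the level energies scale as Z², so the effective Rydberg energy is 13.6 × 9 = 122.4 eV.
ΔE = 122.4 × (1/5² − 1/7²) = 122.4 × 0.01959 = 2.398 eV.
λ = hc/ΔE = 1240 / 2.398 = 517 nm.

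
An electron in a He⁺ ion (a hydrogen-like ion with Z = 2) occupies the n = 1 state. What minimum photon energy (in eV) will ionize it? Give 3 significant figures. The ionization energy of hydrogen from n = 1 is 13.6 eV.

54.4 eV

E_n = −13.6 Z²/n² = −54.40/n² eV for Z = 2.
E_1 = −54.40/1 = −54.4 eV, so ionization (to E = 0) requires 54.4 eV.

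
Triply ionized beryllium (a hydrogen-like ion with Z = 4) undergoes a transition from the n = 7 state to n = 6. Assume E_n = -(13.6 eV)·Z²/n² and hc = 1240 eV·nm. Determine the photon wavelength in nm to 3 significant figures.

For Z = 4 the level energies scale as Z², so the effective Rydberg energy is 13.6 × 16 = 217.6 eV.
ΔE = 217.6 × (1/6² − 1/7²) = 217.6 × 0.007370 = 1.604 eV.
λ = hc/ΔE = 1240 / 1.604 = 773 nm.

773 nm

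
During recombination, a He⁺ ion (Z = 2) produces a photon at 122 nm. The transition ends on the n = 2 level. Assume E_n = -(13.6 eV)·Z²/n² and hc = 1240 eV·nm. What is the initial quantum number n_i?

The photon energy is ΔE = hc/λ = 1240 / 122 = 10.16 eV.
With Z = 2, ΔE = 54.40 × (1/n_f² − 1/n_i²), so 1/n_f² − 1/n_i² = 0.1868.
With n_f = 2: 1/n_i² = 1/4 − 0.1868 = 0.06316, so n_i ≈ 3.98.

n_i = 4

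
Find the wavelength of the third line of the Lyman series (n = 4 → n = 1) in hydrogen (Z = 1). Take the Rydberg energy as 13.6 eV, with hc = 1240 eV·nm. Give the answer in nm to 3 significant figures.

97.3 nm

The Lyman series terminates on n_f = 1; the third line has n_i = 1+3 = 4.
ΔE = 13.60 × (1/1² − 1/4²) = 12.75 eV.
λ = 1240 / 12.75 = 97.3 nm.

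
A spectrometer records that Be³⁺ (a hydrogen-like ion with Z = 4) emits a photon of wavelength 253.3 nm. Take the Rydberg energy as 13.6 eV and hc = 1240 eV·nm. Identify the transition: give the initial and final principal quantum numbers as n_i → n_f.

The photon energy is ΔE = hc/λ = 1240 / 253.3 = 4.895 eV.
With Z = 4, ΔE = 217.6 × (1/n_f² − 1/n_i²), so 1/n_f² − 1/n_i² = 0.02250.
Trying n_f = 4 gives 1/n_i² = 0.04000, i.e. n_i ≈ 5; this pair matches.

n_i = 5, n_f = 4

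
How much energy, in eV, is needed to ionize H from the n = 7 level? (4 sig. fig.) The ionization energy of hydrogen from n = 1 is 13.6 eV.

0.2776 eV

E_7 = −13.60/49 = −0.2776 eV, so ionization (to E = 0) requires 0.2776 eV.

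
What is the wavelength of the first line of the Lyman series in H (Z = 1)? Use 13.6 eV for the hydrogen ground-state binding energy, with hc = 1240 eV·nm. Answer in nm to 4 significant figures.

The Lyman series terminates on n_f = 1; the first line has n_i = 1+1 = 2.
ΔE = 13.60 × (1/1² − 1/2²) = 10.20 eV.
λ = 1240 / 10.20 = 121.6 nm.

121.6 nm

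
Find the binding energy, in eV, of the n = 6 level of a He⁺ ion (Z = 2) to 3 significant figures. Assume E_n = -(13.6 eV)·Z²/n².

E_n = −13.6 Z²/n² = −54.40/n² eV for Z = 2.
E_6 = −54.40/36 = −1.51 eV, so ionization (to E = 0) requires 1.51 eV.

1.51 eV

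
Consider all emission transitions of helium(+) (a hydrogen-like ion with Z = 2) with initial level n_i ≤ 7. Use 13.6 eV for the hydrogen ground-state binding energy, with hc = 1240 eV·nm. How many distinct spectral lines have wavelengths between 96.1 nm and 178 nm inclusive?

5

Enumerate all n_i → n_f pairs with 1 ≤ n_f < n_i ≤ 7 and compute λ = 1240 / [13.6·4·(1/n_f² − 1/n_i²)].
Lines falling in [96.1, 178] nm: 7→2 (99.28 nm), 6→2 (102.6 nm), 5→2 (108.5 nm), 4→2 (121.6 nm), 3→2 (164.1 nm).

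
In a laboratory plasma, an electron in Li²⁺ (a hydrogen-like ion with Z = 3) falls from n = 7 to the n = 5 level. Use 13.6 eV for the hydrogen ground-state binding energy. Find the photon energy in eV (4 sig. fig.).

The Bohr energies scale as Z², so for Z = 3: E_n = −122.4/n² eV.
E_7 = −122.4/49 = −2.498 eV and E_5 = −122.4/25 = −4.896 eV.
The photon energy is |E_7 − E_5| = 2.398 eV.

2.398 eV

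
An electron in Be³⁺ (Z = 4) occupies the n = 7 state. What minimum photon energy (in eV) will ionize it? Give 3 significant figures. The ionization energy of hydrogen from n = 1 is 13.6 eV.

E_n = −13.6 Z²/n² = −217.6/n² eV for Z = 4.
E_7 = −217.6/49 = −4.44 eV, so ionization (to E = 0) requires 4.44 eV.

4.44 eV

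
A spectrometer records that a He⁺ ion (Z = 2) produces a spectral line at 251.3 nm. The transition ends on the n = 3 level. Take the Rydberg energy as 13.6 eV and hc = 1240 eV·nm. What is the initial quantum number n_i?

The photon energy is ΔE = hc/λ = 1240 / 251.3 = 4.934 eV.
With Z = 2, ΔE = 54.40 × (1/n_f² − 1/n_i²), so 1/n_f² − 1/n_i² = 0.09070.
With n_f = 3: 1/n_i² = 1/9 − 0.09070 = 0.02041, so n_i ≈ 7.00.

n_i = 7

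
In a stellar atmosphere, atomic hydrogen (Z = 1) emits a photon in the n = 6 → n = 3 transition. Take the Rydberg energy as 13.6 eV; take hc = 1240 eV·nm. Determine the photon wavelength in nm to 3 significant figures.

1090 nm

ΔE = 13.60 × (1/3² − 1/6²) = 13.60 × 0.08333 = 1.133 eV.
λ = hc/ΔE = 1240 / 1.133 = 1090 nm.
This line belongs to the Paschen series.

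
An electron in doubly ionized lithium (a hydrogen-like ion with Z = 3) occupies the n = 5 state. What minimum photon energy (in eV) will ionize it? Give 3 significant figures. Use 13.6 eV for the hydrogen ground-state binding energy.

E_n = −13.6 Z²/n² = −122.4/n² eV for Z = 3.
E_5 = −122.4/25 = −4.90 eV, so ionization (to E = 0) requires 4.90 eV.

4.90 eV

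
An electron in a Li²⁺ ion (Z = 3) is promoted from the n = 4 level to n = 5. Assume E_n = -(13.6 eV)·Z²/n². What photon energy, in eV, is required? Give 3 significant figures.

2.75 eV

The Bohr energies scale as Z², so for Z = 3: E_n = −122.4/n² eV.
E_5 = −122.4/25 = −4.896 eV and E_4 = −122.4/16 = −7.650 eV.
The photon energy is |E_5 − E_4| = 2.75 eV.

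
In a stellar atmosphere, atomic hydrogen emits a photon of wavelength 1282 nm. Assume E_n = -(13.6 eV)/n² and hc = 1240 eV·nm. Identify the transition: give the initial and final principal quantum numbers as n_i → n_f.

n_i = 5, n_f = 3

The photon energy is ΔE = hc/λ = 1240 / 1282 = 0.9672 eV.
With Z = 1, ΔE = 13.60 × (1/n_f² − 1/n_i²), so 1/n_f² − 1/n_i² = 0.07112.
Trying n_f = 3 gives 1/n_i² = 0.03999, i.e. n_i ≈ 5; this pair matches.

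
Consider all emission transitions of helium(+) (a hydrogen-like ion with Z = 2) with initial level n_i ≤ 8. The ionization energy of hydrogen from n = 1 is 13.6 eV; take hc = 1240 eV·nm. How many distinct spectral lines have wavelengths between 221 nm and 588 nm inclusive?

7

Enumerate all n_i → n_f pairs with 1 ≤ n_f < n_i ≤ 8 and compute λ = 1240 / [13.6·4·(1/n_f² − 1/n_i²)].
Lines falling in [221, 588] nm: 8→3 (238.7 nm), 7→3 (251.3 nm), 6→3 (273.5 nm), 5→3 (320.5 nm), 4→3 (468.9 nm), 8→4 (486.3 nm), 7→4 (541.5 nm).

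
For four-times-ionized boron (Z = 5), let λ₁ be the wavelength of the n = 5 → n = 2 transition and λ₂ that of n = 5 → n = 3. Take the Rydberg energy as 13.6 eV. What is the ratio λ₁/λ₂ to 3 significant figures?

0.339

λ ∝ 1/ΔE ∝ 1/(1/n_f² − 1/n_i²), and the Z² and hc factors cancel in the ratio.
λ₁/λ₂ = (1/3² − 1/5²)/(1/2² − 1/5²) = 0.07111/0.2100 = 0.339.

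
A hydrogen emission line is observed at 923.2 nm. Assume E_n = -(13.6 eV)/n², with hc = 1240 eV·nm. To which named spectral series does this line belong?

ΔE = 1240/923.2 = 1.343 eV.
This matches 13.6 × (1/3² − 1/9²), so n_f = 3: the Paschen series.

Paschen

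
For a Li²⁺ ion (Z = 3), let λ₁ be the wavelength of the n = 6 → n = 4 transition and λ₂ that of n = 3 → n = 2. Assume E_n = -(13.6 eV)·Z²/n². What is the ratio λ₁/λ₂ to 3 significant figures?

λ ∝ 1/ΔE ∝ 1/(1/n_f² − 1/n_i²), and the Z² and hc factors cancel in the ratio.
λ₁/λ₂ = (1/2² − 1/3²)/(1/4² − 1/6²) = 0.1389/0.03472 = 4.00.

4.00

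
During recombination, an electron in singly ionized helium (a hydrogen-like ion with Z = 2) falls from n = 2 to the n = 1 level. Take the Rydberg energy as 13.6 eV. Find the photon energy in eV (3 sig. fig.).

40.8 eV

The Bohr energies scale as Z², so for Z = 2: E_n = −54.40/n² eV.
E_2 = −54.40/4 = −13.60 eV and E_1 = −54.40/1 = −54.40 eV.
The photon energy is |E_2 − E_1| = 40.8 eV.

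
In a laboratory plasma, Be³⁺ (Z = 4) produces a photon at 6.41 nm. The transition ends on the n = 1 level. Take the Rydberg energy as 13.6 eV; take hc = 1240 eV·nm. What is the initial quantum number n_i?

The photon energy is ΔE = hc/λ = 1240 / 6.41 = 193.4 eV.
With Z = 4, ΔE = 217.6 × (1/n_f² − 1/n_i²), so 1/n_f² − 1/n_i² = 0.8890.
With n_f = 1: 1/n_i² = 1/1 − 0.8890 = 0.1110, so n_i ≈ 3.00.

n_i = 3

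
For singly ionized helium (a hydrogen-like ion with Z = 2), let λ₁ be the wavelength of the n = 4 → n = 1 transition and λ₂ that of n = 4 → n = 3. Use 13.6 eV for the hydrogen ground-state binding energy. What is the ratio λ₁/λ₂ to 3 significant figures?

λ ∝ 1/ΔE ∝ 1/(1/n_f² − 1/n_i²), and the Z² and hc factors cancel in the ratio.
λ₁/λ₂ = (1/3² − 1/4²)/(1/1² − 1/4²) = 0.04861/0.9375 = 0.0519.

0.0519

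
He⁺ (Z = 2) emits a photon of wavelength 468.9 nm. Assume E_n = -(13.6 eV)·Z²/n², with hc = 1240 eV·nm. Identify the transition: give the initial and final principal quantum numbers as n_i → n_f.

The photon energy is ΔE = hc/λ = 1240 / 468.9 = 2.644 eV.
With Z = 2, ΔE = 54.40 × (1/n_f² − 1/n_i²), so 1/n_f² − 1/n_i² = 0.04861.
Trying n_f = 3 gives 1/n_i² = 0.06250, i.e. n_i ≈ 4; this pair matches.

n_i = 4, n_f = 3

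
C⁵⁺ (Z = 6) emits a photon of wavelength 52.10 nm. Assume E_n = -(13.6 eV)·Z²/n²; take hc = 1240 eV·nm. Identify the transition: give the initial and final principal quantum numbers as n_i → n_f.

n_i = 4, n_f = 3

The photon energy is ΔE = hc/λ = 1240 / 52.10 = 23.80 eV.
With Z = 6, ΔE = 489.6 × (1/n_f² − 1/n_i²), so 1/n_f² − 1/n_i² = 0.04861.
Trying n_f = 3 gives 1/n_i² = 0.06250, i.e. n_i ≈ 4; this pair matches.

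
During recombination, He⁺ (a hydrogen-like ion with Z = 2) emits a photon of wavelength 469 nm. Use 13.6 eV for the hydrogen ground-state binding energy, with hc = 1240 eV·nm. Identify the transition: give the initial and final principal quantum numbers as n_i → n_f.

n_i = 4, n_f = 3

The photon energy is ΔE = hc/λ = 1240 / 469 = 2.644 eV.
With Z = 2, ΔE = 54.40 × (1/n_f² − 1/n_i²), so 1/n_f² − 1/n_i² = 0.04860.
Trying n_f = 3 gives 1/n_i² = 0.06251, i.e. n_i ≈ 4; this pair matches.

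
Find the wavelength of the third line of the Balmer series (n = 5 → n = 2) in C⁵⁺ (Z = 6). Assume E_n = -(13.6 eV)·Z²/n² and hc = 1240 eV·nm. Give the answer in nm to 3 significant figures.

The Balmer series terminates on n_f = 2; the third line has n_i = 2+3 = 5.
ΔE = 489.6 × (1/2² − 1/5²) = 102.8 eV.
λ = 1240 / 102.8 = 12.1 nm.

12.1 nm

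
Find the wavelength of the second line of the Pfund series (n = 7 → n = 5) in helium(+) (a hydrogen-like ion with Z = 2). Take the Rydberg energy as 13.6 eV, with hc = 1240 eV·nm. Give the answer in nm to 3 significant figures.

1160 nm

The Pfund series terminates on n_f = 5; the second line has n_i = 5+2 = 7.
ΔE = 54.40 × (1/5² − 1/7²) = 1.066 eV.
λ = 1240 / 1.066 = 1160 nm.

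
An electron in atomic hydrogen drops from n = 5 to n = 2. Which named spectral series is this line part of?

The series is set by the lower level: n_f = 2 is the Balmer series.

Balmer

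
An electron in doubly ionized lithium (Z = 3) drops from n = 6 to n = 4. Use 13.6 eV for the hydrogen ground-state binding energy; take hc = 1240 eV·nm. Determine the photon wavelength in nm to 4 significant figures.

291.8 nm

For Z = 3 the level energies scale as Z², so the effective Rydberg energy is 13.6 × 9 = 122.4 eV.
ΔE = 122.4 × (1/4² − 1/6²) = 122.4 × 0.03472 = 4.250 eV.
λ = hc/ΔE = 1240 / 4.250 = 291.8 nm.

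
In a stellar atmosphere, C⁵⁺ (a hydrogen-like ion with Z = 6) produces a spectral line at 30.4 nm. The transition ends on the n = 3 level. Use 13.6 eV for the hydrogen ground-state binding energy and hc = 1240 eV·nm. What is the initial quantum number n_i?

n_i = 6

The photon energy is ΔE = hc/λ = 1240 / 30.4 = 40.79 eV.
With Z = 6, ΔE = 489.6 × (1/n_f² − 1/n_i²), so 1/n_f² − 1/n_i² = 0.08331.
With n_f = 3: 1/n_i² = 1/9 − 0.08331 = 0.02780, so n_i ≈ 6.00.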